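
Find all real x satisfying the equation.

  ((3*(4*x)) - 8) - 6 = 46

Step 1. [((3*(4*x)) - 8) - 6 = 46] add 6: x sits inside (… - 6). So sub: (3*(4*x)) - 8 = 52.
Step 2. [(3*(4*x)) - 8 = 52] -8 is outermost — add 8 both sides. So sub: 3*(4*x) = 60.
Step 3. [3*(4*x) = 60] divide by the outer 3. So div: 4*x = 20.
Step 4. [4*x = 20] 4 out front; divide by 4, so div: x = 5.

Answer: x ∈ {5}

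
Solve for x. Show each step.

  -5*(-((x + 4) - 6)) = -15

Step 1. [-5*(-((x + 4) - 6)) = -15] divide by the outer -5, so div: -((x + 4) - 6) = 3.
Step 2. [-((x + 4) - 6) = 3] flip signs both sides ⇒ neg: (x + 4) - 6 = -3.
Step 3. [(x + 4) - 6 = -3] -6 is outermost — add 6 both sides ⇒ sub: x + 4 = 3.
Step 4. [x + 4 = 3] 4 comes off first (subtract 4). So sub: x = -1.

Answer: x ∈ {-1}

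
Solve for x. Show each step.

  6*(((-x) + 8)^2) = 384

Step 1. [6*(((-x) + 8)^2) = 384] 6·(inner) — divide through by 6. So div: ((-x) + 8)^2 = 64.
Step 2. [((-x) + 8)^2 = 64] LHS squared, RHS 64 ≥ 0: apply √ (±) ⇒ sqrt: (-x) + 8 = 8 or -8.
Step 3. [(-x) + 8 = 8 or -8] 8 comes off first (subtract 8) ⇒ sub: -x = 0 or -16.
Step 4. [-x = 0 or -16] leading − — multiply by −1. So neg: x = 0 or 16.

Answer: x ∈ {0, 16}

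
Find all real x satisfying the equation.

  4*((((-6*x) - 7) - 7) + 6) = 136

Step 1. [4*((((-6*x) - 7) - 7) + 6) = 136] LHS = 4·(…); ÷4 both sides, so div: (((-6*x) - 7) - 7) + 6 = 34.
Step 2. [(((-6*x) - 7) - 7) + 6 = 34] the outer +6 inverts by subtracting 6, so sub: ((-6*x) - 7) - 7 = 28.
Step 3. [((-6*x) - 7) - 7 = 28] -7 is outermost — add 7 both sides ⇒ sub: (-6*x) - 7 = 35.
Step 4. [(-6*x) - 7 = 35] -7 is outermost — add 7 both sides, so sub: -6*x = 42.
Step 5. [-6*x = 42] -6 out front; divide by -6, so div: x = -7.

Answer: x ∈ {-7}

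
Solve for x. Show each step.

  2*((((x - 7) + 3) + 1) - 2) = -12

Step 1. [2*((((x - 7) + 3) + 1) - 2) = -12] LHS = 2·(…); ÷2 both sides. So div: (((x - 7) + 3) + 1) - 2 = -6.
Step 2. [(((x - 7) + 3) + 1) - 2 = -6] peel the -2: add 2 from each side, so sub: ((x - 7) + 3) + 1 = -4.
Step 3. [((x - 7) + 3) + 1 = -4] peel the +1: subtract 1 from each side, so sub: (x - 7) + 3 = -5.
Step 4. [(x - 7) + 3 = -5] +3 is outermost — subtract 3 both sides ⇒ sub: x - 7 = -8.
Step 5. [x - 7 = -8] the outer -7 inverts by adding 7 ⇒ sub: x = -1.

Answer: x ∈ {-1}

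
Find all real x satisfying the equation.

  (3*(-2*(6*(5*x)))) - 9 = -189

Step 1. [(3*(-2*(6*(5*x)))) - 9 = -189] 3 | LHS and 3 | -189: pull 3 out, so factor: (-2*(6*(5*x))) - 3 = -63.
Step 2. [(-2*(6*(5*x))) - 3 = -63] the outer -3 inverts by adding 3 ⇒ sub: -2*(6*(5*x)) = -60.
Step 3. [-2*(6*(5*x)) = -60] LHS = -2·(…); ÷-2 both sides. So div: 6*(5*x) = 30.
Step 4. [6*(5*x) = 30] LHS = 6·(…); ÷6 both sides ⇒ div: 5*x = 5.
Step 5. [5*x = 5] divide by the outer 5 ⇒ div: x = 1.

Answer: x ∈ {1}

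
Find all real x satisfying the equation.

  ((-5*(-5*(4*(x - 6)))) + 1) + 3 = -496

Step 1. [((-5*(-5*(4*(x - 6)))) + 1) + 3 = -496] peel the +3: subtract 3 from each side, so sub: (-5*(-5*(4*(x - 6)))) + 1 = -499.
Step 2. [(-5*(-5*(4*(x - 6)))) + 1 = -499] subtract 1: x sits inside (… + 1). So sub: -5*(-5*(4*(x - 6))) = -500.
Step 3. [-5*(-5*(4*(x - 6))) = -500] divide by the outer -5, so div: -5*(4*(x - 6)) = 100.
Step 4. [-5*(4*(x - 6)) = 100] LHS = -5·(…); ÷-5 both sides ⇒ div: 4*(x - 6) = -20.
Step 5. [4*(x - 6) = -20] LHS = 4·(…); ÷4 both sides. So div: x - 6 = -5.
Step 6. [x - 6 = -5] peel the -6: add 6 from each side. So sub: x = 1.

Answer: x ∈ {1}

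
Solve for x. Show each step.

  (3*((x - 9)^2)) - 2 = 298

Step 1. [(3*((x - 9)^2)) - 2 = 298] 2 comes off first (add 2), so sub: 3*((x - 9)^2) = 300.
Step 2. [3*((x - 9)^2) = 300] leading coefficient 3: divide by 3, so div: (x - 9)^2 = 100.
Step 3. [(x - 9)^2 = 100] LHS squared, RHS 100 ≥ 0: apply √ (±). So sqrt: x - 9 = 10 or -10.
Step 4. [x - 9 = 10 or -10] -9 is outermost — add 9 both sides ⇒ sub: x = 19 or -1.

Answer: x ∈ {-1, 19}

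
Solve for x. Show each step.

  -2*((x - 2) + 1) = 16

Step 1. [-2*((x - 2) + 1) = 16] -2·(inner) — divide through by -2. So div: (x - 2) + 1 = -8.
Step 2. [(x - 2) + 1 = -8] 1 comes off first (subtract 1) ⇒ sub: x - 2 = -9.
Step 3. [x - 2 = -9] 2 comes off first (add 2). So sub: x = -7.

Answer: x ∈ {-7}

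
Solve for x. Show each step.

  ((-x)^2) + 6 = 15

Step 1. [((-x)^2) + 6 = 15] subtract 6: x sits inside (… + 6). So sub: (-x)^2 = 9.
Step 2. [(-x)^2 = 9] LHS squared, RHS 9 ≥ 0: apply √ (±), so sqrt: -x = 3 or -3.
Step 3. [-x = 3 or -3] flip signs both sides ⇒ neg: x = -3 or 3.

Answer: x ∈ {-3, 3}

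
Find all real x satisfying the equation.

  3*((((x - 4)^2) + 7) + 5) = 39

Step 1. [3*((((x - 4)^2) + 7) + 5) = 39] 3 out front; divide by 3, so div: (((x - 4)^2) + 7) + 5 = 13.
Step 2. [(((x - 4)^2) + 7) + 5 = 13] peel the +5: subtract 5 from each side, so sub: ((x - 4)^2) + 7 = 8.
Step 3. [((x - 4)^2) + 7 = 8] 7 comes off first (subtract 7), so sub: (x - 4)^2 = 1.
Step 4. [(x - 4)^2 = 1] 1 ≥ 0, LHS is (·)² — take ±√. So sqrt: x - 4 = 1 or -1.
Step 5. [x - 4 = 1 or -1] -4 is outermost — add 4 both sides. So sub: x = 5 or 3.

Answer: x ∈ {3, 5}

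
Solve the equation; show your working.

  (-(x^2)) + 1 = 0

Step 1. [(-(x^2)) + 1 = 0] the outer +1 inverts by subtracting 1, so sub: -(x^2) = -1.
Step 2. [-(x^2) = -1] leading − — multiply by −1. So neg: x^2 = 1.
Step 3. [x^2 = 1] √ both sides: 1 ≥ 0 gives two branches. So sqrt: x = 1 or -1.

Answer: x ∈ {-1, 1}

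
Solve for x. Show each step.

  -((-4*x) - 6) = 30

Step 1. [-((-4*x) - 6) = 30] LHS negated; negate both sides ⇒ neg: (-4*x) - 6 = -30.
Step 2. [(-4*x) - 6 = -30] 6 comes off first (add 6) ⇒ sub: -4*x = -24.
Step 3. [-4*x = -24] LHS = -4·(…); ÷-4 both sides, so div: x = 6.

Answer: x ∈ {6}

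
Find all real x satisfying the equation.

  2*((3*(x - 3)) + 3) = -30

Step 1. [2*((3*(x - 3)) + 3) = -30] divide by the outer 2 ⇒ div: (3*(x - 3)) + 3 = -15.
Step 2. [(3*(x - 3)) + 3 = -15] subtract 3: x sits inside (… + 3), so sub: 3*(x - 3) = -18.
Step 3. [3*(x - 3) = -18] leading coefficient 3: divide by 3 ⇒ div: x - 3 = -6.
Step 4. [x - 3 = -6] peel the -3: add 3 from each side. So sub: x = -3.

Answer: x ∈ {-3}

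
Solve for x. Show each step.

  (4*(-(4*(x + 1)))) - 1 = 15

Step 1. [(4*(-(4*(x + 1)))) - 1 = 15] the outer -1 inverts by adding 1 ⇒ sub: 4*(-(4*(x + 1))) = 16.
Step 2. [4*(-(4*(x + 1))) = 16] 4·(inner) — divide through by 4 ⇒ div: -(4*(x + 1)) = 4.
Step 3. [-(4*(x + 1)) = 4] LHS negated; negate both sides ⇒ neg: 4*(x + 1) = -4.
Step 4. [4*(x + 1) = -4] 4 out front; divide by 4, so div: x + 1 = -1.
Step 5. [x + 1 = -1] +1 is outermost — subtract 1 both sides. So sub: x = -2.

Answer: x ∈ {-2}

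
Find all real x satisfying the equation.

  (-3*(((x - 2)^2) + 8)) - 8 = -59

Step 1. [(-3*(((x - 2)^2) + 8)) - 8 = -59] -8 is outermost — add 8 both sides ⇒ sub: -3*(((x - 2)^2) + 8) = -51.
Step 2. [-3*(((x - 2)^2) + 8) = -51] -3 out front; divide by -3 ⇒ div: ((x - 2)^2) + 8 = 17.
Step 3. [((x - 2)^2) + 8 = 17] the outer +8 inverts by subtracting 8. So sub: (x - 2)^2 = 9.
Step 4. [(x - 2)^2 = 9] 9 ≥ 0, LHS is (·)² — take ±√, so sqrt: x - 2 = 3 or -3.
Step 5. [x - 2 = 3 or -3] 2 comes off first (add 2) ⇒ sub: x = 5 or -1.

Answer: x ∈ {-1, 5}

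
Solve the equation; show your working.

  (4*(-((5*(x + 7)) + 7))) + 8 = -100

Step 1. [(4*(-((5*(x + 7)) + 7))) + 8 = -100] 8 comes off first (subtract 8). So sub: 4*(-((5*(x + 7)) + 7)) = -108.
Step 2. [4*(-((5*(x + 7)) + 7)) = -108] leading coefficient 4: divide by 4. So div: -((5*(x + 7)) + 7) = -27.
Step 3. [-((5*(x + 7)) + 7) = -27] LHS negated; negate both sides, so neg: (5*(x + 7)) + 7 = 27.
Step 4. [(5*(x + 7)) + 7 = 27] +7 is outermost — subtract 7 both sides. So sub: 5*(x + 7) = 20.
Step 5. [5*(x + 7) = 20] 5 out front; divide by 5, so div: x + 7 = 4.
Step 6. [x + 7 = 4] peel the +7: subtract 7 from each side. So sub: x = -3.

Answer: x ∈ {-3}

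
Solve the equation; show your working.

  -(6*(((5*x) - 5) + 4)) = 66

Step 1. [-(6*(((5*x) - 5) + 4)) = 66] leading − — multiply by −1, so neg: 6*(((5*x) - 5) + 4) = -66.
Step 2. [6*(((5*x) - 5) + 4) = -66] 6 out front; divide by 6, so div: ((5*x) - 5) + 4 = -11.
Step 3. [((5*x) - 5) + 4 = -11] peel the +4: subtract 4 from each side, so sub: (5*x) - 5 = -15.
Step 4. [(5*x) - 5 = -15] common factor 5 (LHS and -15) — divide through, so factor: x - 1 = -3.
Step 5. [x - 1 = -3] -1 is outermost — add 1 both sides ⇒ sub: x = -2.

Answer: x ∈ {-2}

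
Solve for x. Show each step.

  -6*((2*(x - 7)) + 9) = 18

Step 1. [-6*((2*(x - 7)) + 9) = 18] -6 out front; divide by -6. So div: (2*(x - 7)) + 9 = -3.
Step 2. [(2*(x - 7)) + 9 = -3] the outer +9 inverts by subtracting 9. So sub: 2*(x - 7) = -12.
Step 3. [2*(x - 7) = -12] divide by the outer 2. So div: x - 7 = -6.
Step 4. [x - 7 = -6] add 7: x sits inside (… - 7), so sub: x = 1.

Answer: x ∈ {1}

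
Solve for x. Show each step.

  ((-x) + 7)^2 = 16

Step 1. [((-x) + 7)^2 = 16] LHS squared, RHS 16 ≥ 0: apply √ (±) ⇒ sqrt: (-x) + 7 = 4 or -4.
Step 2. [(-x) + 7 = 4 or -4] the outer +7 inverts by subtracting 7, so sub: -x = -3 or -11.
Step 3. [-x = -3 or -11] flip signs both sides. So neg: x = 3 or 11.

Answer: x ∈ {3, 11}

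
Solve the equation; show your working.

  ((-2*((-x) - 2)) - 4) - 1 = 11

Step 1. [((-2*((-x) - 2)) - 4) - 1 = 11] 1 comes off first (add 1) ⇒ sub: (-2*((-x) - 2)) - 4 = 12.
Step 2. [(-2*((-x) - 2)) - 4 = 12] -2 | LHS and -2 | 12: pull -2 out. So factor: ((-x) - 2) + 2 = -6.
Step 3. [((-x) - 2) + 2 = -6] 2 comes off first (subtract 2). So sub: (-x) - 2 = -8.
Step 4. [(-x) - 2 = -8] the outer -2 inverts by adding 2 ⇒ sub: -x = -6.
Step 5. [-x = -6] LHS negated; negate both sides. So neg: x = 6.

Answer: x ∈ {6}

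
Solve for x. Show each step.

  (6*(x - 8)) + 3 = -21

Step 1. [(6*(x - 8)) + 3 = -21] 3 comes off first (subtract 3), so sub: 6*(x - 8) = -24.
Step 2. [6*(x - 8) = -24] 6 out front; divide by 6, so div: x - 8 = -4.
Step 3. [x - 8 = -4] the outer -8 inverts by adding 8. So sub: x = 4.

Answer: x ∈ {4}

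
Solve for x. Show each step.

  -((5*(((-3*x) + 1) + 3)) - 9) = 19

Step 1. [-((5*(((-3*x) + 1) + 3)) - 9) = 19] flip signs both sides ⇒ neg: (5*(((-3*x) + 1) + 3)) - 9 = -19.
Step 2. [(5*(((-3*x) + 1) + 3)) - 9 = -19] 9 comes off first (add 9), so sub: 5*(((-3*x) + 1) + 3) = -10.
Step 3. [5*(((-3*x) + 1) + 3) = -10] LHS = 5·(…); ÷5 both sides. So div: ((-3*x) + 1) + 3 = -2.
Step 4. [((-3*x) + 1) + 3 = -2] +3 is outermost — subtract 3 both sides. So sub: (-3*x) + 1 = -5.
Step 5. [(-3*x) + 1 = -5] +1 is outermost — subtract 1 both sides ⇒ sub: -3*x = -6.
Step 6. [-3*x = -6] -3·(inner) — divide through by -3, so div: x = 2.

Answer: x ∈ {2}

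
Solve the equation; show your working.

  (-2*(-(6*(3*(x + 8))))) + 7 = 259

Step 1. [(-2*(-(6*(3*(x + 8))))) + 7 = 259] subtract 7: x sits inside (… + 7) ⇒ sub: -2*(-(6*(3*(x + 8)))) = 252.
Step 2. [-2*(-(6*(3*(x + 8)))) = 252] LHS = -2·(…); ÷-2 both sides. So div: -(6*(3*(x + 8))) = -126.
Step 3. [-(6*(3*(x + 8))) = -126] LHS negated; negate both sides. So neg: 6*(3*(x + 8)) = 126.
Step 4. [6*(3*(x + 8)) = 126] LHS = 6·(…); ÷6 both sides ⇒ div: 3*(x + 8) = 21.
Step 5. [3*(x + 8) = 21] leading coefficient 3: divide by 3. So div: x + 8 = 7.
Step 6. [x + 8 = 7] subtract 8: x sits inside (… + 8), so sub: x = -1.

Answer: x ∈ {-1}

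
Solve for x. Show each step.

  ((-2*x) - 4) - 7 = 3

Step 1. [((-2*x) - 4) - 7 = 3] add 7: x sits inside (… - 7) ⇒ sub: (-2*x) - 4 = 10.
Step 2. [(-2*x) - 4 = 10] add 4: x sits inside (… - 4). So sub: -2*x = 14.
Step 3. [-2*x = 14] leading coefficient -2: divide by -2, so div: x = -7.

Answer: x ∈ {-7}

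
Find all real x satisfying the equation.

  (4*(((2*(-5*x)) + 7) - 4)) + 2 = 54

Step 1. [(4*(((2*(-5*x)) + 7) - 4)) + 2 = 54] the outer +2 inverts by subtracting 2 ⇒ sub: 4*(((2*(-5*x)) + 7) - 4) = 52.
Step 2. [4*(((2*(-5*x)) + 7) - 4) = 52] 4·(inner) — divide through by 4, so div: ((2*(-5*x)) + 7) - 4 = 13.
Step 3. [((2*(-5*x)) + 7) - 4 = 13] 4 comes off first (add 4). So sub: (2*(-5*x)) + 7 = 17.
Step 4. [(2*(-5*x)) + 7 = 17] subtract 7: x sits inside (… + 7), so sub: 2*(-5*x) = 10.
Step 5. [2*(-5*x) = 10] leading coefficient 2: divide by 2. So div: -5*x = 5.
Step 6. [-5*x = 5] -5·(inner) — divide through by -5, so div: x = -1.

Answer: x ∈ {-1}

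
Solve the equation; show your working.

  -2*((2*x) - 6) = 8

Step 1. [-2*((2*x) - 6) = 8] -2 out front; divide by -2, so div: (2*x) - 6 = -4.
Step 2. [(2*x) - 6 = -4] 2 | LHS and 2 | -4: pull 2 out, so factor: x - 3 = -2.
Step 3. [x - 3 = -2] the outer -3 inverts by adding 3. So sub: x = 1.

Answer: x ∈ {1}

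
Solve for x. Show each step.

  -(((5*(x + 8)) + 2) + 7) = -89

Step 1. [-(((5*(x + 8)) + 2) + 7) = -89] LHS negated; negate both sides, so neg: ((5*(x + 8)) + 2) + 7 = 89.
Step 2. [((5*(x + 8)) + 2) + 7 = 89] the outer +7 inverts by subtracting 7, so sub: (5*(x + 8)) + 2 = 82.
Step 3. [(5*(x + 8)) + 2 = 82] the outer +2 inverts by subtracting 2 ⇒ sub: 5*(x + 8) = 80.
Step 4. [5*(x + 8) = 80] 5·(inner) — divide through by 5. So div: x + 8 = 16.
Step 5. [x + 8 = 16] the outer +8 inverts by subtracting 8. So sub: x = 8.

Answer: x ∈ {8}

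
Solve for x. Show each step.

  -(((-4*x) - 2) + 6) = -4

Step 1. [-(((-4*x) - 2) + 6) = -4] LHS negated; negate both sides ⇒ neg: ((-4*x) - 2) + 6 = 4.
Step 2. [((-4*x) - 2) + 6 = 4] +6 is outermost — subtract 6 both sides. So sub: (-4*x) - 2 = -2.
Step 3. [(-4*x) - 2 = -2] the outer -2 inverts by adding 2 ⇒ sub: -4*x = 0.
Step 4. [-4*x = 0] -4 out front; divide by -4. So div: x = 0.

Answer: x ∈ {0}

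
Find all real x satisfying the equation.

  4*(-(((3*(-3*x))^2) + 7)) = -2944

Step 1. [4*(-(((3*(-3*x))^2) + 7)) = -2944] divide by the outer 4 ⇒ div: -(((3*(-3*x))^2) + 7) = -736.
Step 2. [-(((3*(-3*x))^2) + 7) = -736] LHS negated; negate both sides ⇒ neg: ((3*(-3*x))^2) + 7 = 736.
Step 3. [((3*(-3*x))^2) + 7 = 736] +7 is outermost — subtract 7 both sides. So sub: (3*(-3*x))^2 = 729.
Step 4. [(3*(-3*x))^2 = 729] LHS squared, RHS 729 ≥ 0: apply √ (±) ⇒ sqrt: 3*(-3*x) = 27 or -27.
Step 5. [3*(-3*x) = 27 or -27] leading coefficient 3: divide by 3 ⇒ div: -3*x = 9 or -9.
Step 6. [-3*x = 9 or -9] leading coefficient -3: divide by -3, so div: x = -3 or 3.

Answer: x ∈ {-3, 3}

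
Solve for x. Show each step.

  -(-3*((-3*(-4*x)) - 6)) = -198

Step 1. [-(-3*((-3*(-4*x)) - 6)) = -198] leading − — multiply by −1. So neg: -3*((-3*(-4*x)) - 6) = 198.
Step 2. [-3*((-3*(-4*x)) - 6) = 198] LHS = -3·(…); ÷-3 both sides, so div: (-3*(-4*x)) - 6 = -66.
Step 3. [(-3*(-4*x)) - 6 = -66] the outer -6 inverts by adding 6 ⇒ sub: -3*(-4*x) = -60.
Step 4. [-3*(-4*x) = -60] -3·(inner) — divide through by -3, so div: -4*x = 20.
Step 5. [-4*x = 20] -4 out front; divide by -4 ⇒ div: x = -5.

Answer: x ∈ {-5}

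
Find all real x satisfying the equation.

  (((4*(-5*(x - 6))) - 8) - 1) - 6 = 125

Step 1. [(((4*(-5*(x - 6))) - 8) - 1) - 6 = 125] 6 comes off first (add 6), so sub: ((4*(-5*(x - 6))) - 8) - 1 = 131.
Step 2. [((4*(-5*(x - 6))) - 8) - 1 = 131] the outer -1 inverts by adding 1. So sub: (4*(-5*(x - 6))) - 8 = 132.
Step 3. [(4*(-5*(x - 6))) - 8 = 132] -8 is outermost — add 8 both sides. So sub: 4*(-5*(x - 6)) = 140.
Step 4. [4*(-5*(x - 6)) = 140] LHS = 4·(…); ÷4 both sides, so div: -5*(x - 6) = 35.
Step 5. [-5*(x - 6) = 35] leading coefficient -5: divide by -5 ⇒ div: x - 6 = -7.
Step 6. [x - 6 = -7] peel the -6: add 6 from each side. So sub: x = -1.

Answer: x ∈ {-1}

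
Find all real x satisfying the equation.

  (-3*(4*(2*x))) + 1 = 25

Step 1. [(-3*(4*(2*x))) + 1 = 25] the outer +1 inverts by subtracting 1 ⇒ sub: -3*(4*(2*x)) = 24.
Step 2. [-3*(4*(2*x)) = 24] divide by the outer -3. So div: 4*(2*x) = -8.
Step 3. [4*(2*x) = -8] 4·(inner) — divide through by 4, so div: 2*x = -2.
Step 4. [2*x = -2] LHS = 2·(…); ÷2 both sides ⇒ div: x = -1.

Answer: x ∈ {-1}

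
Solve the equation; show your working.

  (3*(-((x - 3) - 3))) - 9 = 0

Step 1. [(3*(-((x - 3) - 3))) - 9 = 0] -9 is outermost — add 9 both sides. So sub: 3*(-((x - 3) - 3)) = 9.
Step 2. [3*(-((x - 3) - 3)) = 9] divide by the outer 3 ⇒ div: -((x - 3) - 3) = 3.
Step 3. [-((x - 3) - 3) = 3] LHS negated; negate both sides ⇒ neg: (x - 3) - 3 = -3.
Step 4. [(x - 3) - 3 = -3] 3 comes off first (add 3). So sub: x - 3 = 0.
Step 5. [x - 3 = 0] -3 is outermost — add 3 both sides. So sub: x = 3.

Answer: x ∈ {3}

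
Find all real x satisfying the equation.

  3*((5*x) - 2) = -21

Step 1. [3*((5*x) - 2) = -21] 3 out front; divide by 3, so div: (5*x) - 2 = -7.
Step 2. [(5*x) - 2 = -7] add 2: x sits inside (… - 2). So sub: 5*x = -5.
Step 3. [5*x = -5] 5 out front; divide by 5 ⇒ div: x = -1.

Answer: x ∈ {-1}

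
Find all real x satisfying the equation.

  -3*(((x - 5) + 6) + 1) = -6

Step 1. [-3*(((x - 5) + 6) + 1) = -6] LHS = -3·(…); ÷-3 both sides. So div: ((x - 5) + 6) + 1 = 2.
Step 2. [((x - 5) + 6) + 1 = 2] the outer +1 inverts by subtracting 1 ⇒ sub: (x - 5) + 6 = 1.
Step 3. [(x - 5) + 6 = 1] subtract 6: x sits inside (… + 6). So sub: x - 5 = -5.
Step 4. [x - 5 = -5] 5 comes off first (add 5). So sub: x = 0.

Answer: x ∈ {0}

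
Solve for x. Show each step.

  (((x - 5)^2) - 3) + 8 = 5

Step 1. [(((x - 5)^2) - 3) + 8 = 5] 8 comes off first (subtract 8) ⇒ sub: ((x - 5)^2) - 3 = -3.
Step 2. [((x - 5)^2) - 3 = -3] add 3: x sits inside (… - 3) ⇒ sub: (x - 5)^2 = 0.
Step 3. [(x - 5)^2 = 0] LHS squared, RHS 0 ≥ 0: apply √ (±). So sqrt: x - 5 = 0.
Step 4. [x - 5 = 0] the outer -5 inverts by adding 5. So sub: x = 5.

Answer: x ∈ {5}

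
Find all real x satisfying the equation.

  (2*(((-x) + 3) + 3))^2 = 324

Step 1. [(2*(((-x) + 3) + 3))^2 = 324] 324 ≥ 0, LHS is (·)² — take ±√. So sqrt: 2*(((-x) + 3) + 3) = 18 or -18.
Step 2. [2*(((-x) + 3) + 3) = 18 or -18] leading coefficient 2: divide by 2 ⇒ div: ((-x) + 3) + 3 = 9 or -9.
Step 3. [((-x) + 3) + 3 = 9 or -9] the outer +3 inverts by subtracting 3 ⇒ sub: (-x) + 3 = 6 or -12.
Step 4. [(-x) + 3 = 6 or -12] subtract 3: x sits inside (… + 3) ⇒ sub: -x = 3 or -15.
Step 5. [-x = 3 or -15] leading − — multiply by −1, so neg: x = -3 or 15.

Answer: x ∈ {-3, 15}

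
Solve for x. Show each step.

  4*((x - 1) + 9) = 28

Step 1. [4*((x - 1) + 9) = 28] 4 out front; divide by 4 ⇒ div: (x - 1) + 9 = 7.
Step 2. [(x - 1) + 9 = 7] subtract 9: x sits inside (… + 9). So sub: x - 1 = -2.
Step 3. [x - 1 = -2] peel the -1: add 1 from each side. So sub: x = -1.

Answer: x ∈ {-1}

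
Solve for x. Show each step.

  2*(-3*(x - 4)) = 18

Step 1. [2*(-3*(x - 4)) = 18] LHS = 2·(…); ÷2 both sides, so div: -3*(x - 4) = 9.
Step 2. [-3*(x - 4) = 9] divide by the outer -3. So div: x - 4 = -3.
Step 3. [x - 4 = -3] add 4: x sits inside (… - 4). So sub: x = 1.

Answer: x ∈ {1}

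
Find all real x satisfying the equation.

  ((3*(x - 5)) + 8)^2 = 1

Step 1. [((3*(x - 5)) + 8)^2 = 1] 1 ≥ 0, LHS is (·)² — take ±√, so sqrt: (3*(x - 5)) + 8 = 1 or -1.
Step 2. [(3*(x - 5)) + 8 = 1 or -1] +8 is outermost — subtract 8 both sides. So sub: 3*(x - 5) = -7 or -9.
Step 3. [3*(x - 5) = -7 or -9] 3·(inner) — divide through by 3, so div: x - 5 = -7/3 or -3.
Step 4. [x - 5 = -7/3 or -3] 5 comes off first (add 5) ⇒ sub: x = 8/3 or 2.

Answer: x ∈ {2, 8/3}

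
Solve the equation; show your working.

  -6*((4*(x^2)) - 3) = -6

Step 1. [-6*((4*(x^2)) - 3) = -6] -6 out front; divide by -6 ⇒ div: (4*(x^2)) - 3 = 1.
Step 2. [(4*(x^2)) - 3 = 1] add 3: x sits inside (… - 3) ⇒ sub: 4*(x^2) = 4.
Step 3. [4*(x^2) = 4] 4 out front; divide by 4. So div: x^2 = 1.
Step 4. [x^2 = 1] √ both sides: 1 ≥ 0 gives two branches. So sqrt: x = 1 or -1.

Answer: x ∈ {-1, 1}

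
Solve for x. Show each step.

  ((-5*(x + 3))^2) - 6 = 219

Step 1. [((-5*(x + 3))^2) - 6 = 219] 6 comes off first (add 6), so sub: (-5*(x + 3))^2 = 225.
Step 2. [(-5*(x + 3))^2 = 225] LHS squared, RHS 225 ≥ 0: apply √ (±) ⇒ sqrt: -5*(x + 3) = 15 or -15.
Step 3. [-5*(x + 3) = 15 or -15] -5·(inner) — divide through by -5 ⇒ div: x + 3 = -3 or 3.
Step 4. [x + 3 = -3 or 3] 3 comes off first (subtract 3), so sub: x = -6 or 0.

Answer: x ∈ {-6, 0}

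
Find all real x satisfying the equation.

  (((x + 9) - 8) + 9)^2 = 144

Step 1. [(((x + 9) - 8) + 9)^2 = 144] LHS squared, RHS 144 ≥ 0: apply √ (±). So sqrt: ((x + 9) - 8) + 9 = 12 or -12.
Step 2. [((x + 9) - 8) + 9 = 12 or -12] +9 is outermost — subtract 9 both sides ⇒ sub: (x + 9) - 8 = 3 or -21.
Step 3. [(x + 9) - 8 = 3 or -21] -8 is outermost — add 8 both sides, so sub: x + 9 = 11 or -13.
Step 4. [x + 9 = 11 or -13] peel the +9: subtract 9 from each side, so sub: x = 2 or -22.

Answer: x ∈ {-22, 2}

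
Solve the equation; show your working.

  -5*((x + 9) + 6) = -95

Step 1. [-5*((x + 9) + 6) = -95] -5·(inner) — divide through by -5, so div: (x + 9) + 6 = 19.
Step 2. [(x + 9) + 6 = 19] +6 is outermost — subtract 6 both sides ⇒ sub: x + 9 = 13.
Step 3. [x + 9 = 13] peel the +9: subtract 9 from each side ⇒ sub: x = 4.

Answer: x ∈ {4}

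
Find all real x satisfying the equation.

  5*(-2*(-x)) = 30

Step 1. [5*(-2*(-x)) = 30] divide by the outer 5 ⇒ div: -2*(-x) = 6.
Step 2. [-2*(-x) = 6] -2 out front; divide by -2, so div: -x = -3.
Step 3. [-x = -3] leading − — multiply by −1. So neg: x = 3.

Answer: x ∈ {3}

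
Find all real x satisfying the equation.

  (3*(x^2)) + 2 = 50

Step 1. [(3*(x^2)) + 2 = 50] peel the +2: subtract 2 from each side. So sub: 3*(x^2) = 48.
Step 2. [3*(x^2) = 48] divide by the outer 3, so div: x^2 = 16.
Step 3. [x^2 = 16] √ both sides: 16 ≥ 0 gives two branches, so sqrt: x = 4 or -4.

Answer: x ∈ {-4, 4}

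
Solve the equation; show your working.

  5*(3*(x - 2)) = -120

Step 1. [5*(3*(x - 2)) = -120] LHS = 5·(…); ÷5 both sides. So div: 3*(x - 2) = -24.
Step 2. [3*(x - 2) = -24] 3·(inner) — divide through by 3. So div: x - 2 = -8.
Step 3. [x - 2 = -8] the outer -2 inverts by adding 2. So sub: x = -6.

Answer: x ∈ {-6}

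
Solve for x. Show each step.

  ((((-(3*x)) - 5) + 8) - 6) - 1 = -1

Step 1. [((((-(3*x)) - 5) + 8) - 6) - 1 = -1] the outer -1 inverts by adding 1, so sub: (((-(3*x)) - 5) + 8) - 6 = 0.
Step 2. [(((-(3*x)) - 5) + 8) - 6 = 0] 6 comes off first (add 6) ⇒ sub: ((-(3*x)) - 5) + 8 = 6.
Step 3. [((-(3*x)) - 5) + 8 = 6] peel the +8: subtract 8 from each side ⇒ sub: (-(3*x)) - 5 = -2.
Step 4. [(-(3*x)) - 5 = -2] the outer -5 inverts by adding 5 ⇒ sub: -(3*x) = 3.
Step 5. [-(3*x) = 3] flip signs both sides, so neg: 3*x = -3.
Step 6. [3*x = -3] 3·(inner) — divide through by 3, so div: x = -1.

Answer: x ∈ {-1}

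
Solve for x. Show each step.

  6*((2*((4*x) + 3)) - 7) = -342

Step 1. [6*((2*((4*x) + 3)) - 7) = -342] leading coefficient 6: divide by 6 ⇒ div: (2*((4*x) + 3)) - 7 = -57.
Step 2. [(2*((4*x) + 3)) - 7 = -57] peel the -7: add 7 from each side. So sub: 2*((4*x) + 3) = -50.
Step 3. [2*((4*x) + 3) = -50] LHS = 2·(…); ÷2 both sides, so div: (4*x) + 3 = -25.
Step 4. [(4*x) + 3 = -25] the outer +3 inverts by subtracting 3. So sub: 4*x = -28.
Step 5. [4*x = -28] LHS = 4·(…); ÷4 both sides, so div: x = -7.

Answer: x ∈ {-7}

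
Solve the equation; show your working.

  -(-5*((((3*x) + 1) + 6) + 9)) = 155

Step 1. [-(-5*((((3*x) + 1) + 6) + 9)) = 155] LHS negated; negate both sides ⇒ neg: -5*((((3*x) + 1) + 6) + 9) = -155.
Step 2. [-5*((((3*x) + 1) + 6) + 9) = -155] -5·(inner) — divide through by -5 ⇒ div: (((3*x) + 1) + 6) + 9 = 31.
Step 3. [(((3*x) + 1) + 6) + 9 = 31] subtract 9: x sits inside (… + 9). So sub: ((3*x) + 1) + 6 = 22.
Step 4. [((3*x) + 1) + 6 = 22] 6 comes off first (subtract 6). So sub: (3*x) + 1 = 16.
Step 5. [(3*x) + 1 = 16] +1 is outermost — subtract 1 both sides. So sub: 3*x = 15.
Step 6. [3*x = 15] leading coefficient 3: divide by 3. So div: x = 5.

Answer: x ∈ {5}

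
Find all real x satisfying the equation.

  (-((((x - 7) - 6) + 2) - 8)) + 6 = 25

Step 1. [(-((((x - 7) - 6) + 2) - 8)) + 6 = 25] peel the +6: subtract 6 from each side. So sub: -((((x - 7) - 6) + 2) - 8) = 19.
Step 2. [-((((x - 7) - 6) + 2) - 8) = 19] leading − — multiply by −1 ⇒ neg: (((x - 7) - 6) + 2) - 8 = -19.
Step 3. [(((x - 7) - 6) + 2) - 8 = -19] add 8: x sits inside (… - 8). So sub: ((x - 7) - 6) + 2 = -11.
Step 4. [((x - 7) - 6) + 2 = -11] 2 comes off first (subtract 2), so sub: (x - 7) - 6 = -13.
Step 5. [(x - 7) - 6 = -13] 6 comes off first (add 6) ⇒ sub: x - 7 = -7.
Step 6. [x - 7 = -7] add 7: x sits inside (… - 7) ⇒ sub: x = 0.

Answer: x ∈ {0}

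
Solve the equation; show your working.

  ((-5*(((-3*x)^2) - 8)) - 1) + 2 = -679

Step 1. [((-5*(((-3*x)^2) - 8)) - 1) + 2 = -679] peel the +2: subtract 2 from each side. So sub: (-5*(((-3*x)^2) - 8)) - 1 = -681.
Step 2. [(-5*(((-3*x)^2) - 8)) - 1 = -681] add 1: x sits inside (… - 1). So sub: -5*(((-3*x)^2) - 8) = -680.
Step 3. [-5*(((-3*x)^2) - 8) = -680] leading coefficient -5: divide by -5. So div: ((-3*x)^2) - 8 = 136.
Step 4. [((-3*x)^2) - 8 = 136] the outer -8 inverts by adding 8 ⇒ sub: (-3*x)^2 = 144.
Step 5. [(-3*x)^2 = 144] 144 ≥ 0, LHS is (·)² — take ±√ ⇒ sqrt: -3*x = 12 or -12.
Step 6. [-3*x = 12 or -12] -3 out front; divide by -3 ⇒ div: x = -4 or 4.

Answer: x ∈ {-4, 4}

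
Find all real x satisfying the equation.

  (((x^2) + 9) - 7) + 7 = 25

Step 1. [(((x^2) + 9) - 7) + 7 = 25] subtract 7: x sits inside (… + 7) ⇒ sub: ((x^2) + 9) - 7 = 18.
Step 2. [((x^2) + 9) - 7 = 18] add 7: x sits inside (… - 7). So sub: (x^2) + 9 = 25.
Step 3. [(x^2) + 9 = 25] the outer +9 inverts by subtracting 9. So sub: x^2 = 16.
Step 4. [x^2 = 16] √ both sides: 16 ≥ 0 gives two branches, so sqrt: x = 4 or -4.

Answer: x ∈ {-4, 4}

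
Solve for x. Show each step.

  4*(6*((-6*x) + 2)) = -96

Step 1. [4*(6*((-6*x) + 2)) = -96] LHS = 4·(…); ÷4 both sides, so div: 6*((-6*x) + 2) = -24.
Step 2. [6*((-6*x) + 2) = -24] 6 out front; divide by 6 ⇒ div: (-6*x) + 2 = -4.
Step 3. [(-6*x) + 2 = -4] peel the +2: subtract 2 from each side. So sub: -6*x = -6.
Step 4. [-6*x = -6] leading coefficient -6: divide by -6, so div: x = 1.

Answer: x ∈ {1}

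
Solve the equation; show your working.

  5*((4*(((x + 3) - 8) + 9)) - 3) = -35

Step 1. [5*((4*(((x + 3) - 8) + 9)) - 3) = -35] leading coefficient 5: divide by 5, so div: (4*(((x + 3) - 8) + 9)) - 3 = -7.
Step 2. [(4*(((x + 3) - 8) + 9)) - 3 = -7] the outer -3 inverts by adding 3, so sub: 4*(((x + 3) - 8) + 9) = -4.
Step 3. [4*(((x + 3) - 8) + 9) = -4] 4·(inner) — divide through by 4, so div: ((x + 3) - 8) + 9 = -1.
Step 4. [((x + 3) - 8) + 9 = -1] 9 comes off first (subtract 9) ⇒ sub: (x + 3) - 8 = -10.
Step 5. [(x + 3) - 8 = -10] 8 comes off first (add 8) ⇒ sub: x + 3 = -2.
Step 6. [x + 3 = -2] peel the +3: subtract 3 from each side, so sub: x = -5.

Answer: x ∈ {-5}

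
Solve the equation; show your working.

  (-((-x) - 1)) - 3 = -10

Step 1. [(-((-x) - 1)) - 3 = -10] peel the -3: add 3 from each side ⇒ sub: -((-x) - 1) = -7.
Step 2. [-((-x) - 1) = -7] flip signs both sides. So neg: (-x) - 1 = 7.
Step 3. [(-x) - 1 = 7] -1 is outermost — add 1 both sides. So sub: -x = 8.
Step 4. [-x = 8] leading − — multiply by −1. So neg: x = -8.

Answer: x ∈ {-8}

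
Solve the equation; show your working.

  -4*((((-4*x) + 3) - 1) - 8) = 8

Step 1. [-4*((((-4*x) + 3) - 1) - 8) = 8] LHS = -4·(…); ÷-4 both sides. So div: (((-4*x) + 3) - 1) - 8 = -2.
Step 2. [(((-4*x) + 3) - 1) - 8 = -2] -8 is outermost — add 8 both sides, so sub: ((-4*x) + 3) - 1 = 6.
Step 3. [((-4*x) + 3) - 1 = 6] 1 comes off first (add 1). So sub: (-4*x) + 3 = 7.
Step 4. [(-4*x) + 3 = 7] subtract 3: x sits inside (… + 3). So sub: -4*x = 4.
Step 5. [-4*x = 4] divide by the outer -4. So div: x = -1.

Answer: x ∈ {-1}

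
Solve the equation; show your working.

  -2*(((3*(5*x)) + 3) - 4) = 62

Step 1. [-2*(((3*(5*x)) + 3) - 4) = 62] divide by the outer -2, so div: ((3*(5*x)) + 3) - 4 = -31.
Step 2. [((3*(5*x)) + 3) - 4 = -31] add 4: x sits inside (… - 4). So sub: (3*(5*x)) + 3 = -27.
Step 3. [(3*(5*x)) + 3 = -27] 3 | LHS and 3 | -27: pull 3 out. So factor: (5*x) + 1 = -9.
Step 4. [(5*x) + 1 = -9] +1 is outermost — subtract 1 both sides ⇒ sub: 5*x = -10.
Step 5. [5*x = -10] 5·(inner) — divide through by 5. So div: x = -2.

Answer: x ∈ {-2}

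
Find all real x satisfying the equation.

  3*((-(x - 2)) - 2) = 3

Step 1. [3*((-(x - 2)) - 2) = 3] 3·(inner) — divide through by 3 ⇒ div: (-(x - 2)) - 2 = 1.
Step 2. [(-(x - 2)) - 2 = 1] add 2: x sits inside (… - 2). So sub: -(x - 2) = 3.
Step 3. [-(x - 2) = 3] leading − — multiply by −1. So neg: x - 2 = -3.
Step 4. [x - 2 = -3] the outer -2 inverts by adding 2. So sub: x = -1.

Answer: x ∈ {-1}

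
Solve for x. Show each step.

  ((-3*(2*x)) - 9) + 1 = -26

Step 1. [((-3*(2*x)) - 9) + 1 = -26] subtract 1: x sits inside (… + 1) ⇒ sub: (-3*(2*x)) - 9 = -27.
Step 2. [(-3*(2*x)) - 9 = -27] the outer -9 inverts by adding 9, so sub: -3*(2*x) = -18.
Step 3. [-3*(2*x) = -18] -3·(inner) — divide through by -3 ⇒ div: 2*x = 6.
Step 4. [2*x = 6] 2 out front; divide by 2, so div: x = 3.

Answer: x ∈ {3}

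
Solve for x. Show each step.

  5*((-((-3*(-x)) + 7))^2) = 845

Step 1. [5*((-((-3*(-x)) + 7))^2) = 845] leading coefficient 5: divide by 5 ⇒ div: (-((-3*(-x)) + 7))^2 = 169.
Step 2. [(-((-3*(-x)) + 7))^2 = 169] LHS squared, RHS 169 ≥ 0: apply √ (±), so sqrt: -((-3*(-x)) + 7) = 13 or -13.
Step 3. [-((-3*(-x)) + 7) = 13 or -13] LHS negated; negate both sides ⇒ neg: (-3*(-x)) + 7 = -13 or 13.
Step 4. [(-3*(-x)) + 7 = -13 or 13] peel the +7: subtract 7 from each side ⇒ sub: -3*(-x) = -20 or 6.
Step 5. [-3*(-x) = -20 or 6] -3·(inner) — divide through by -3. So div: -x = 20/3 or -2.
Step 6. [-x = 20/3 or -2] LHS negated; negate both sides. So neg: x = -20/3 or 2.

Answer: x ∈ {-20/3, 2}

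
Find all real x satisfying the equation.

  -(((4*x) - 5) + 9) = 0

Step 1. [-(((4*x) - 5) + 9) = 0] leading − — multiply by −1, so neg: ((4*x) - 5) + 9 = 0.
Step 2. [((4*x) - 5) + 9 = 0] peel the +9: subtract 9 from each side, so sub: (4*x) - 5 = -9.
Step 3. [(4*x) - 5 = -9] -5 is outermost — add 5 both sides, so sub: 4*x = -4.
Step 4. [4*x = -4] LHS = 4·(…); ÷4 both sides. So div: x = -1.

Answer: x ∈ {-1}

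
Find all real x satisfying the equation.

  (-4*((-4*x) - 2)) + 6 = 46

Step 1. [(-4*((-4*x) - 2)) + 6 = 46] peel the +6: subtract 6 from each side. So sub: -4*((-4*x) - 2) = 40.
Step 2. [-4*((-4*x) - 2) = 40] -4 out front; divide by -4. So div: (-4*x) - 2 = -10.
Step 3. [(-4*x) - 2 = -10] peel the -2: add 2 from each side. So sub: -4*x = -8.
Step 4. [-4*x = -8] leading coefficient -4: divide by -4 ⇒ div: x = 2.

Answer: x ∈ {2}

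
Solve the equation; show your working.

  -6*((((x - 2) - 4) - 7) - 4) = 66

Step 1. [-6*((((x - 2) - 4) - 7) - 4) = 66] leading coefficient -6: divide by -6 ⇒ div: (((x - 2) - 4) - 7) - 4 = -11.
Step 2. [(((x - 2) - 4) - 7) - 4 = -11] -4 is outermost — add 4 both sides. So sub: ((x - 2) - 4) - 7 = -7.
Step 3. [((x - 2) - 4) - 7 = -7] 7 comes off first (add 7). So sub: (x - 2) - 4 = 0.
Step 4. [(x - 2) - 4 = 0] the outer -4 inverts by adding 4. So sub: x - 2 = 4.
Step 5. [x - 2 = 4] -2 is outermost — add 2 both sides ⇒ sub: x = 6.

Answer: x ∈ {6}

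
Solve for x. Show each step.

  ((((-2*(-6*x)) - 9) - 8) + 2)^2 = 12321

Step 1. [((((-2*(-6*x)) - 9) - 8) + 2)^2 = 12321] LHS squared, RHS 12321 ≥ 0: apply √ (±), so sqrt: (((-2*(-6*x)) - 9) - 8) + 2 = 111 or -111.
Step 2. [(((-2*(-6*x)) - 9) - 8) + 2 = 111 or -111] subtract 2: x sits inside (… + 2) ⇒ sub: ((-2*(-6*x)) - 9) - 8 = 109 or -113.
Step 3. [((-2*(-6*x)) - 9) - 8 = 109 or -113] add 8: x sits inside (… - 8) ⇒ sub: (-2*(-6*x)) - 9 = 117 or -105.
Step 4. [(-2*(-6*x)) - 9 = 117 or -105] 9 comes off first (add 9). So sub: -2*(-6*x) = 126 or -96.
Step 5. [-2*(-6*x) = 126 or -96] leading coefficient -2: divide by -2, so div: -6*x = -63 or 48.
Step 6. [-6*x = -63 or 48] leading coefficient -6: divide by -6. So div: x = 21/2 or -8.

Answer: x ∈ {-8, 21/2}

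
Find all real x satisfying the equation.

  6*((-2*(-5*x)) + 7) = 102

Step 1. [6*((-2*(-5*x)) + 7) = 102] 6·(inner) — divide through by 6, so div: (-2*(-5*x)) + 7 = 17.
Step 2. [(-2*(-5*x)) + 7 = 17] +7 is outermost — subtract 7 both sides, so sub: -2*(-5*x) = 10.
Step 3. [-2*(-5*x) = 10] leading coefficient -2: divide by -2 ⇒ div: -5*x = -5.
Step 4. [-5*x = -5] -5·(inner) — divide through by -5. So div: x = 1.

Answer: x ∈ {1}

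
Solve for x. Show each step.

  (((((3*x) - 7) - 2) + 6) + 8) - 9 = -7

Step 1. [(((((3*x) - 7) - 2) + 6) + 8) - 9 = -7] the outer -9 inverts by adding 9 ⇒ sub: ((((3*x) - 7) - 2) + 6) + 8 = 2.
Step 2. [((((3*x) - 7) - 2) + 6) + 8 = 2] subtract 8: x sits inside (… + 8). So sub: (((3*x) - 7) - 2) + 6 = -6.
Step 3. [(((3*x) - 7) - 2) + 6 = -6] the outer +6 inverts by subtracting 6, so sub: ((3*x) - 7) - 2 = -12.
Step 4. [((3*x) - 7) - 2 = -12] add 2: x sits inside (… - 2). So sub: (3*x) - 7 = -10.
Step 5. [(3*x) - 7 = -10] -7 is outermost — add 7 both sides ⇒ sub: 3*x = -3.
Step 6. [3*x = -3] 3·(inner) — divide through by 3 ⇒ div: x = -1.

Answer: x ∈ {-1}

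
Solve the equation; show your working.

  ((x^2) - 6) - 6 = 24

Step 1. [((x^2) - 6) - 6 = 24] add 6: x sits inside (… - 6). So sub: (x^2) - 6 = 30.
Step 2. [(x^2) - 6 = 30] the outer -6 inverts by adding 6. So sub: x^2 = 36.
Step 3. [x^2 = 36] 36 ≥ 0, LHS is (·)² — take ±√. So sqrt: x = 6 or -6.

Answer: x ∈ {-6, 6}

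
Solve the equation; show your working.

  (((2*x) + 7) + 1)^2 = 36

Step 1. [(((2*x) + 7) + 1)^2 = 36] LHS squared, RHS 36 ≥ 0: apply √ (±). So sqrt: ((2*x) + 7) + 1 = 6 or -6.
Step 2. [((2*x) + 7) + 1 = 6 or -6] 1 comes off first (subtract 1). So sub: (2*x) + 7 = 5 or -7.
Step 3. [(2*x) + 7 = 5 or -7] subtract 7: x sits inside (… + 7), so sub: 2*x = -2 or -14.
Step 4. [2*x = -2 or -14] LHS = 2·(…); ÷2 both sides. So div: x = -1 or -7.

Answer: x ∈ {-7, -1}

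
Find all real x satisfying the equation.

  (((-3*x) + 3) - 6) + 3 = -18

Step 1. [(((-3*x) + 3) - 6) + 3 = -18] the outer +3 inverts by subtracting 3, so sub: ((-3*x) + 3) - 6 = -21.
Step 2. [((-3*x) + 3) - 6 = -21] the outer -6 inverts by adding 6, so sub: (-3*x) + 3 = -15.
Step 3. [(-3*x) + 3 = -15] -3 | LHS and -3 | -15: pull -3 out ⇒ factor: x - 1 = 5.
Step 4. [x - 1 = 5] peel the -1: add 1 from each side. So sub: x = 6.

Answer: x ∈ {6}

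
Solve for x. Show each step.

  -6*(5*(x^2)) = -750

Step 1. [-6*(5*(x^2)) = -750] divide by the outer -6 ⇒ div: 5*(x^2) = 125.
Step 2. [5*(x^2) = 125] 5·(inner) — divide through by 5, so div: x^2 = 25.
Step 3. [x^2 = 25] √ both sides: 25 ≥ 0 gives two branches. So sqrt: x = 5 or -5.

Answer: x ∈ {-5, 5}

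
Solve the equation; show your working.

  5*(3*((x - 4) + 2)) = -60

Step 1. [5*(3*((x - 4) + 2)) = -60] leading coefficient 5: divide by 5. So div: 3*((x - 4) + 2) = -12.
Step 2. [3*((x - 4) + 2) = -12] divide by the outer 3, so div: (x - 4) + 2 = -4.
Step 3. [(x - 4) + 2 = -4] peel the +2: subtract 2 from each side ⇒ sub: x - 4 = -6.
Step 4. [x - 4 = -6] -4 is outermost — add 4 both sides ⇒ sub: x = -2.

Answer: x ∈ {-2}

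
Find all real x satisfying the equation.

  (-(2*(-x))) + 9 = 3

Step 1. [(-(2*(-x))) + 9 = 3] subtract 9: x sits inside (… + 9) ⇒ sub: -(2*(-x)) = -6.
Step 2. [-(2*(-x)) = -6] leading − — multiply by −1, so neg: 2*(-x) = 6.
Step 3. [2*(-x) = 6] leading coefficient 2: divide by 2 ⇒ div: -x = 3.
Step 4. [-x = 3] flip signs both sides, so neg: x = -3.

Answer: x ∈ {-3}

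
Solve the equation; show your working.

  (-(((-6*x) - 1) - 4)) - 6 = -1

Step 1. [(-(((-6*x) - 1) - 4)) - 6 = -1] add 6: x sits inside (… - 6), so sub: -(((-6*x) - 1) - 4) = 5.
Step 2. [-(((-6*x) - 1) - 4) = 5] LHS negated; negate both sides. So neg: ((-6*x) - 1) - 4 = -5.
Step 3. [((-6*x) - 1) - 4 = -5] add 4: x sits inside (… - 4) ⇒ sub: (-6*x) - 1 = -1.
Step 4. [(-6*x) - 1 = -1] 1 comes off first (add 1), so sub: -6*x = 0.
Step 5. [-6*x = 0] divide by the outer -6. So div: x = 0.

Answer: x ∈ {0}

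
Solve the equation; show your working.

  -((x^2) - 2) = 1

Step 1. [-((x^2) - 2) = 1] LHS negated; negate both sides. So neg: (x^2) - 2 = -1.
Step 2. [(x^2) - 2 = -1] 2 comes off first (add 2) ⇒ sub: x^2 = 1.
Step 3. [x^2 = 1] √ both sides: 1 ≥ 0 gives two branches ⇒ sqrt: x = 1 or -1.

Answer: x ∈ {-1, 1}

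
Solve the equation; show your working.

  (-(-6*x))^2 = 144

Step 1. [(-(-6*x))^2 = 144] 144 ≥ 0, LHS is (·)² — take ±√ ⇒ sqrt: -(-6*x) = 12 or -12.
Step 2. [-(-6*x) = 12 or -12] leading − — multiply by −1 ⇒ neg: -6*x = -12 or 12.
Step 3. [-6*x = -12 or 12] -6 out front; divide by -6 ⇒ div: x = 2 or -2.

Answer: x ∈ {-2, 2}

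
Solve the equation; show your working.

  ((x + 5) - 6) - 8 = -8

Step 1. [((x + 5) - 6) - 8 = -8] add 8: x sits inside (… - 8) ⇒ sub: (x + 5) - 6 = 0.
Step 2. [(x + 5) - 6 = 0] peel the -6: add 6 from each side. So sub: x + 5 = 6.
Step 3. [x + 5 = 6] the outer +5 inverts by subtracting 5. So sub: x = 1.

Answer: x ∈ {1}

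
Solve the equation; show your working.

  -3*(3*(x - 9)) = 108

Step 1. [-3*(3*(x - 9)) = 108] LHS = -3·(…); ÷-3 both sides, so div: 3*(x - 9) = -36.
Step 2. [3*(x - 9) = -36] leading coefficient 3: divide by 3, so div: x - 9 = -12.
Step 3. [x - 9 = -12] peel the -9: add 9 from each side, so sub: x = -3.

Answer: x ∈ {-3}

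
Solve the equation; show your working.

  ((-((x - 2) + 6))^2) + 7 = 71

Step 1. [((-((x - 2) + 6))^2) + 7 = 71] +7 is outermost — subtract 7 both sides ⇒ sub: (-((x - 2) + 6))^2 = 64.
Step 2. [(-((x - 2) + 6))^2 = 64] LHS squared, RHS 64 ≥ 0: apply √ (±) ⇒ sqrt: -((x - 2) + 6) = 8 or -8.
Step 3. [-((x - 2) + 6) = 8 or -8] leading − — multiply by −1 ⇒ neg: (x - 2) + 6 = -8 or 8.
Step 4. [(x - 2) + 6 = -8 or 8] +6 is outermost — subtract 6 both sides, so sub: x - 2 = -14 or 2.
Step 5. [x - 2 = -14 or 2] the outer -2 inverts by adding 2 ⇒ sub: x = -12 or 4.

Answer: x ∈ {-12, 4}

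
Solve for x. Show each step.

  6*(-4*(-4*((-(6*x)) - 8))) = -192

Step 1. [6*(-4*(-4*((-(6*x)) - 8))) = -192] leading coefficient 6: divide by 6. So div: -4*(-4*((-(6*x)) - 8)) = -32.
Step 2. [-4*(-4*((-(6*x)) - 8)) = -32] -4 out front; divide by -4, so div: -4*((-(6*x)) - 8) = 8.
Step 3. [-4*((-(6*x)) - 8) = 8] leading coefficient -4: divide by -4. So div: (-(6*x)) - 8 = -2.
Step 4. [(-(6*x)) - 8 = -2] 8 comes off first (add 8), so sub: -(6*x) = 6.
Step 5. [-(6*x) = 6] leading − — multiply by −1, so neg: 6*x = -6.
Step 6. [6*x = -6] 6 out front; divide by 6, so div: x = -1.

Answer: x ∈ {-1}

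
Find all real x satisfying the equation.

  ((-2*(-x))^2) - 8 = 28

Step 1. [((-2*(-x))^2) - 8 = 28] the outer -8 inverts by adding 8, so sub: (-2*(-x))^2 = 36.
Step 2. [(-2*(-x))^2 = 36] √ both sides: 36 ≥ 0 gives two branches ⇒ sqrt: -2*(-x) = 6 or -6.
Step 3. [-2*(-x) = 6 or -6] -2·(inner) — divide through by -2 ⇒ div: -x = -3 or 3.
Step 4. [-x = -3 or 3] leading − — multiply by −1 ⇒ neg: x = 3 or -3.

Answer: x ∈ {-3, 3}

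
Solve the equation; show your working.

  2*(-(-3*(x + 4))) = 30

Step 1. [2*(-(-3*(x + 4))) = 30] 2·(inner) — divide through by 2 ⇒ div: -(-3*(x + 4)) = 15.
Step 2. [-(-3*(x + 4)) = 15] leading − — multiply by −1. So neg: -3*(x + 4) = -15.
Step 3. [-3*(x + 4) = -15] LHS = -3·(…); ÷-3 both sides, so div: x + 4 = 5.
Step 4. [x + 4 = 5] the outer +4 inverts by subtracting 4, so sub: x = 1.

Answer: x ∈ {1}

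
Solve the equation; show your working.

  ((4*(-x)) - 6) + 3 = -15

Step 1. [((4*(-x)) - 6) + 3 = -15] +3 is outermost — subtract 3 both sides ⇒ sub: (4*(-x)) - 6 = -18.
Step 2. [(4*(-x)) - 6 = -18] -6 is outermost — add 6 both sides. So sub: 4*(-x) = -12.
Step 3. [4*(-x) = -12] 4·(inner) — divide through by 4. So div: -x = -3.
Step 4. [-x = -3] leading − — multiply by −1 ⇒ neg: x = 3.

Answer: x ∈ {3}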